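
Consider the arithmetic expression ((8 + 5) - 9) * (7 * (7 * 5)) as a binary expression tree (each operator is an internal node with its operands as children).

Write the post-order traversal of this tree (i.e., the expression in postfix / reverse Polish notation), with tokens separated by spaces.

8 5 + 9 - 7 7 5 * * *

Post-order on an expression tree gives postfix notation: for each operator, emit left operand, right operand, then the operator.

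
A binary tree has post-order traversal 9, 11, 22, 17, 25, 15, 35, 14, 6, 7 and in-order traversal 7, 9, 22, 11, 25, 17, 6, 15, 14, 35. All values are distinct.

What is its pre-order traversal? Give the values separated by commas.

7, 6, 25, 22, 9, 11, 17, 14, 15, 35

The last element of post-order is the root; it splits in-order into left and right subtrees.
Root 7: left subtree has 0 nodes { }, right has 9 {9, 22, 11, 25, 17, 6, 15, 14, 35}.
  Root 6: left subtree has 5 nodes {9, 22, 11, 25, 17}, right has 3 {15, 14, 35}.
    Root 25: left subtree has 3 nodes {9, 22, 11}, right has 1 {17}.
      Root 22: left subtree has 1 node {9}, right has 1 {11}.
    Root 14: left subtree has 1 node {15}, right has 1 {35}.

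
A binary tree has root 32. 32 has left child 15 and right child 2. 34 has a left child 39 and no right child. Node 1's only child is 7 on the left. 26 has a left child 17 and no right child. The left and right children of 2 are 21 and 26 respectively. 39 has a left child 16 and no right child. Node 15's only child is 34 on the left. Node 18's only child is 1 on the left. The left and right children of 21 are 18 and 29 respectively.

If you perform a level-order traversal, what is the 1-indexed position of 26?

6

Level-order visits nodes level by level from the root, left to right within each level.
Level 0: 32
Level 1: 15, 2
Level 2: 34, 21, 26
Level 3: 39, 18, 29, 17
Level 4: 16, 1
Level 5: 7
Full level-order sequence: 32, 15, 2, 34, 21, 26, 39, 18, 29, 17, 16, 1, 7.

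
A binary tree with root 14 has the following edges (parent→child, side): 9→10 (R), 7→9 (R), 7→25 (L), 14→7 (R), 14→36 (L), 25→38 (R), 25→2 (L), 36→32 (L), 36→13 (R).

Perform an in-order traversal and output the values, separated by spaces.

32 36 13 14 2 25 38 7 9 10

In-order visits the left subtree, then the node, then the right subtree.
At 14: go left to 36.
  At 36: go left to 32.
    32 is a leaf — visit 32.
  Visit 36.
  At 36: go right to 13.
    13 is a leaf — visit 13.
Visit 14.
At 14: go right to 7.
  At 7: go left to 25.
    At 25: go left to 2.
      2 is a leaf — visit 2.
    Visit 25.
    At 25: go right to 38.
      38 is a leaf — visit 38.
  Visit 7.
  At 7: go right to 9.
    At 9: no left child.
    Visit 9.
    At 9: go right to 10.
      10 is a leaf — visit 10.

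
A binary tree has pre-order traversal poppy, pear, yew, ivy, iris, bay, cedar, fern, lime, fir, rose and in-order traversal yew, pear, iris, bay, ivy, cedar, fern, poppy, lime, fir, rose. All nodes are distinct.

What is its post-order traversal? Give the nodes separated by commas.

yew, bay, iris, fern, cedar, ivy, pear, rose, fir, lime, poppy

The first element of pre-order is the root; it splits in-order into left and right subtrees.
Root poppy: left subtree has 7 nodes {yew, pear, iris, bay, ivy, cedar, fern}, right has 3 {lime, fir, rose}.
  Root pear: left subtree has 1 node {yew}, right has 5 {iris, bay, ivy, cedar, fern}.
    Root ivy: left subtree has 2 nodes {iris, bay}, right has 2 {cedar, fern}.
      Root iris: left subtree has 0 nodes { }, right has 1 {bay}.
      Root cedar: left subtree has 0 nodes { }, right has 1 {fern}.
  Root lime: left subtree has 0 nodes { }, right has 2 {fir, rose}.
    Root fir: left subtree has 0 nodes { }, right has 1 {rose}.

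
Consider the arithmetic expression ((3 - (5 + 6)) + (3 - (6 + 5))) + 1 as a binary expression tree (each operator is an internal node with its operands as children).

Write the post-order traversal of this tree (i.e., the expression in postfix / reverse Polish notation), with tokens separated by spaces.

3 5 6 + - 3 6 5 + - + 1 +

Post-order on an expression tree gives postfix notation: for each operator, emit left operand, right operand, then the operator.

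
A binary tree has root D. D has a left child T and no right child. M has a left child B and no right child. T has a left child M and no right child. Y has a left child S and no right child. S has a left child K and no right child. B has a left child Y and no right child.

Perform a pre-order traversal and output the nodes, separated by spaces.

Pre-order visits the node, then its left subtree, then its right subtree.
Visit D.
At D: go left to T.
  Visit T.
  At T: go left to M.
    Visit M.
    At M: go left to B.
      Visit B.
      At B: go left to Y.
        Visit Y.
        At Y: go left to S.
          Visit S.
          At S: go left to K.
            K is a leaf — visit K.
          At S: no right child.
        At Y: no right child.
      At B: no right child.
    At M: no right child.
  At T: no right child.
At D: no right child.

D T M B Y S K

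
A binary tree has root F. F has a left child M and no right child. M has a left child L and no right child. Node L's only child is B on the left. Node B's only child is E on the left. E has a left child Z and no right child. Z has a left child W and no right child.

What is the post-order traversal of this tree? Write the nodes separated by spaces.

W Z E B L M F

Post-order visits the left subtree, then the right subtree, then the node.
At F: go left to M.
  At M: go left to L.
    At L: go left to B.
      At B: go left to E.
        At E: go left to Z.
          At Z: go left to W.
            W is a leaf — visit W.
          At Z: no right child.
          Visit Z.
        At E: no right child.
        Visit E.
      At B: no right child.
      Visit B.
    At L: no right child.
    Visit L.
  At M: no right child.
  Visit M.
At F: no right child.
Visit F.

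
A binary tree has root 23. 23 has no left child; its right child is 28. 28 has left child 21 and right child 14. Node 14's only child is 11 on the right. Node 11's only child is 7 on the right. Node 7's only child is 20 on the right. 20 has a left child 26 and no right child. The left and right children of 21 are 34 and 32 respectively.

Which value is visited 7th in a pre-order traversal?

Pre-order visits the node, then its left subtree, then its right subtree.
Visit 23.
At 23: no left child.
At 23: go right to 28.
  Visit 28.
  At 28: go left to 21.
    Visit 21.
    At 21: go left to 34.
      34 is a leaf — visit 34.
    At 21: go right to 32.
      32 is a leaf — visit 32.
  At 28: go right to 14.
    Visit 14.
    At 14: no left child.
    At 14: go right to 11.
      Visit 11.
      At 11: no left child.
      At 11: go right to 7.
        Visit 7.
        At 7: no left child.
        At 7: go right to 20.
          Visit 20.
          At 20: go left to 26.
            26 is a leaf — visit 26.
          At 20: no right child.
Full pre-order sequence: 23, 28, 21, 34, 32, 14, 11, 7, 20, 26.

11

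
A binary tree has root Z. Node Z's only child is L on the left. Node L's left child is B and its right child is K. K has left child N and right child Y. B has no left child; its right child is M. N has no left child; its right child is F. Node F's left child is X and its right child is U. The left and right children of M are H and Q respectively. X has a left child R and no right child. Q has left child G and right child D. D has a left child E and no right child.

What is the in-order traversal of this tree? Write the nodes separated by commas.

In-order visits the left subtree, then the node, then the right subtree.
At Z: go left to L.
  At L: go left to B.
    At B: no left child.
    Visit B.
    At B: go right to M.
      At M: go left to H.
        H is a leaf — visit H.
      Visit M.
      At M: go right to Q.
        At Q: go left to G.
          G is a leaf — visit G.
        Visit Q.
        At Q: go right to D.
          At D: go left to E.
            E is a leaf — visit E.
          Visit D.
          At D: no right child.
  Visit L.
  At L: go right to K.
    At K: go left to N.
      At N: no left child.
      Visit N.
      At N: go right to F.
        At F: go left to X.
          At X: go left to R.
            R is a leaf — visit R.
          Visit X.
          At X: no right child.
        Visit F.
        At F: go right to U.
          U is a leaf — visit U.
    Visit K.
    At K: go right to Y.
      Y is a leaf — visit Y.
Visit Z.
At Z: no right child.

B, H, M, G, Q, E, D, L, N, R, X, F, U, K, Y, Z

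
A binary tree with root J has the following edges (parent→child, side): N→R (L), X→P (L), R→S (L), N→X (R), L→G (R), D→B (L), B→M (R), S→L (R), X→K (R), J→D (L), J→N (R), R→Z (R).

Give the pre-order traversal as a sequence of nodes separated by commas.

Pre-order visits the node, then its left subtree, then its right subtree.
Visit J.
At J: go left to D.
  Visit D.
  At D: go left to B.
    Visit B.
    At B: no left child.
    At B: go right to M.
      M is a leaf — visit M.
  At D: no right child.
At J: go right to N.
  Visit N.
  At N: go left to R.
    Visit R.
    At R: go left to S.
      Visit S.
      At S: no left child.
      At S: go right to L.
        Visit L.
        At L: no left child.
        At L: go right to G.
          G is a leaf — visit G.
    At R: go right to Z.
      Z is a leaf — visit Z.
  At N: go right to X.
    Visit X.
    At X: go left to P.
      P is a leaf — visit P.
    At X: go right to K.
      K is a leaf — visit K.

J, D, B, M, N, R, S, L, G, Z, X, P, K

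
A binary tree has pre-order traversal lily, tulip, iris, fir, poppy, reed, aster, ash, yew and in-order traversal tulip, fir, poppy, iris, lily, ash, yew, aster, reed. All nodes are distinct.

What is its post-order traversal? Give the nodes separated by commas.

The first element of pre-order is the root; it splits in-order into left and right subtrees.
Root lily: left subtree has 4 nodes {tulip, fir, poppy, iris}, right has 4 {ash, yew, aster, reed}.
  Root tulip: left subtree has 0 nodes { }, right has 3 {fir, poppy, iris}.
    Root iris: left subtree has 2 nodes {fir, poppy}, right has 0 { }.
      Root fir: left subtree has 0 nodes { }, right has 1 {poppy}.
  Root reed: left subtree has 3 nodes {ash, yew, aster}, right has 0 { }.
    Root aster: left subtree has 2 nodes {ash, yew}, right has 0 { }.
      Root ash: left subtree has 0 nodes { }, right has 1 {yew}.

poppy, fir, iris, tulip, yew, ash, aster, reed, lily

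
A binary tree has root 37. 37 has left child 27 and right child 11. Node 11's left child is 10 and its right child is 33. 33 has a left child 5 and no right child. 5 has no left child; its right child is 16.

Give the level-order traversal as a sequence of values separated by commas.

Level-order visits nodes level by level from the root, left to right within each level.
Level 0: 37
Level 1: 27, 11
Level 2: 10, 33
Level 3: 5
Level 4: 16

37, 27, 11, 10, 33, 5, 16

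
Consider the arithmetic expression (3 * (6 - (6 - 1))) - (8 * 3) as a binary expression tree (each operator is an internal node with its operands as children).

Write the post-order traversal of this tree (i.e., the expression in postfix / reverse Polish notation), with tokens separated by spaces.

3 6 6 1 - - * 8 3 * -

Post-order on an expression tree gives postfix notation: for each operator, emit left operand, right operand, then the operator.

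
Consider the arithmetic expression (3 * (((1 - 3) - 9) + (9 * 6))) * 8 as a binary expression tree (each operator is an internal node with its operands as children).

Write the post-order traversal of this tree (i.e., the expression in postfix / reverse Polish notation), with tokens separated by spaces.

3 1 3 - 9 - 9 6 * + * 8 *

Post-order on an expression tree gives postfix notation: for each operator, emit left operand, right operand, then the operator.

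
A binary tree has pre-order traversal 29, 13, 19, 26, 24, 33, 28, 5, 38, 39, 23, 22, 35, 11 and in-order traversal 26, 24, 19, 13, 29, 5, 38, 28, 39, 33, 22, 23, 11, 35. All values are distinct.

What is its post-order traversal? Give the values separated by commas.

24, 26, 19, 13, 38, 5, 39, 28, 22, 11, 35, 23, 33, 29

The first element of pre-order is the root; it splits in-order into left and right subtrees.
Root 29: left subtree has 4 nodes {26, 24, 19, 13}, right has 9 {5, 38, 28, 39, 33, 22, 23, 11, 35}.
  Root 13: left subtree has 3 nodes {26, 24, 19}, right has 0 { }.
    Root 19: left subtree has 2 nodes {26, 24}, right has 0 { }.
      Root 26: left subtree has 0 nodes { }, right has 1 {24}.
  Root 33: left subtree has 4 nodes {5, 38, 28, 39}, right has 4 {22, 23, 11, 35}.
    Root 28: left subtree has 2 nodes {5, 38}, right has 1 {39}.
      Root 5: left subtree has 0 nodes { }, right has 1 {38}.
    Root 23: left subtree has 1 node {22}, right has 2 {11, 35}.
      Root 35: left subtree has 1 node {11}, right has 0 { }.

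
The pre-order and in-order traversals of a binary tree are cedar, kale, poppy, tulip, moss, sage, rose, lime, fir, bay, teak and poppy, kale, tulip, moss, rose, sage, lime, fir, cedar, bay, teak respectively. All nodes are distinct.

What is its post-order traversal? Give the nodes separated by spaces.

poppy rose fir lime sage moss tulip kale teak bay cedar

The first element of pre-order is the root; it splits in-order into left and right subtrees.
Root cedar: left subtree has 8 nodes {poppy, kale, tulip, moss, rose, sage, lime, fir}, right has 2 {bay, teak}.
  Root kale: left subtree has 1 node {poppy}, right has 6 {tulip, moss, rose, sage, lime, fir}.
    Root tulip: left subtree has 0 nodes { }, right has 5 {moss, rose, sage, lime, fir}.
      Root moss: left subtree has 0 nodes { }, right has 4 {rose, sage, lime, fir}.
        Root sage: left subtree has 1 node {rose}, right has 2 {lime, fir}.
          Root lime: left subtree has 0 nodes { }, right has 1 {fir}.
  Root bay: left subtree has 0 nodes { }, right has 1 {teak}.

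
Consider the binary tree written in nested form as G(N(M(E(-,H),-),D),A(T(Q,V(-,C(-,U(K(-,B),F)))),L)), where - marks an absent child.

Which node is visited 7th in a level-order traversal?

Level-order visits nodes level by level from the root, left to right within each level.
Level 0: G
Level 1: N, A
Level 2: M, D, T, L
Level 3: E, Q, V
Level 4: H, C
Level 5: U
Level 6: K, F
Level 7: B
Full level-order sequence: G, N, A, M, D, T, L, E, Q, V, H, C, U, K, F, B.

L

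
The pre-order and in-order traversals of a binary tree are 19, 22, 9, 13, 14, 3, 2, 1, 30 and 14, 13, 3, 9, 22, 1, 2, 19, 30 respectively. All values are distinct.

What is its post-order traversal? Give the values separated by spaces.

The first element of pre-order is the root; it splits in-order into left and right subtrees.
Root 19: left subtree has 7 nodes {14, 13, 3, 9, 22, 1, 2}, right has 1 {30}.
  Root 22: left subtree has 4 nodes {14, 13, 3, 9}, right has 2 {1, 2}.
    Root 9: left subtree has 3 nodes {14, 13, 3}, right has 0 { }.
      Root 13: left subtree has 1 node {14}, right has 1 {3}.
    Root 2: left subtree has 1 node {1}, right has 0 { }.

14 3 13 9 1 2 22 30 19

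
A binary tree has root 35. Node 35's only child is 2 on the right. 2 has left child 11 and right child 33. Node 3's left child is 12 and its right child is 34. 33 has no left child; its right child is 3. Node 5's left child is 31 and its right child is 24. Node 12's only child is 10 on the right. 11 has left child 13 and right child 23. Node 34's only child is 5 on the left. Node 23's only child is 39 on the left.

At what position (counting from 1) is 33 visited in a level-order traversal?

Level-order visits nodes level by level from the root, left to right within each level.
Level 0: 35
Level 1: 2
Level 2: 11, 33
Level 3: 13, 23, 3
Level 4: 39, 12, 34
Level 5: 10, 5
Level 6: 31, 24
Full level-order sequence: 35, 2, 11, 33, 13, 23, 3, 39, 12, 34, 10, 5, 31, 24.

4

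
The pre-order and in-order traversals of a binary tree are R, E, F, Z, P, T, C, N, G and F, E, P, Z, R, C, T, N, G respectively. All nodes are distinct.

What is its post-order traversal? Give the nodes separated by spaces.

F P Z E C G N T R

The first element of pre-order is the root; it splits in-order into left and right subtrees.
Root R: left subtree has 4 nodes {F, E, P, Z}, right has 4 {C, T, N, G}.
  Root E: left subtree has 1 node {F}, right has 2 {P, Z}.
    Root Z: left subtree has 1 node {P}, right has 0 { }.
  Root T: left subtree has 1 node {C}, right has 2 {N, G}.
    Root N: left subtree has 0 nodes { }, right has 1 {G}.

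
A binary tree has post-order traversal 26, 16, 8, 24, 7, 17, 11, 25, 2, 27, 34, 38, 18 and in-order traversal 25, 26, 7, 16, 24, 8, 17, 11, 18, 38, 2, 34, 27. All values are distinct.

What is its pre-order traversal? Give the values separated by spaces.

18 25 11 17 7 26 24 16 8 38 34 2 27

The last element of post-order is the root; it splits in-order into left and right subtrees.
Root 18: left subtree has 8 nodes {25, 26, 7, 16, 24, 8, 17, 11}, right has 4 {38, 2, 34, 27}.
  Root 25: left subtree has 0 nodes { }, right has 7 {26, 7, 16, 24, 8, 17, 11}.
    Root 11: left subtree has 6 nodes {26, 7, 16, 24, 8, 17}, right has 0 { }.
      Root 17: left subtree has 5 nodes {26, 7, 16, 24, 8}, right has 0 { }.
        Root 7: left subtree has 1 node {26}, right has 3 {16, 24, 8}.
          Root 24: left subtree has 1 node {16}, right has 1 {8}.
  Root 38: left subtree has 0 nodes { }, right has 3 {2, 34, 27}.
    Root 34: left subtree has 1 node {2}, right has 1 {27}.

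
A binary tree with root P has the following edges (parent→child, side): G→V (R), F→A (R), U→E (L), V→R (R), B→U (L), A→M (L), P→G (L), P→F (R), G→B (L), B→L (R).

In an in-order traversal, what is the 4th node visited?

L

In-order visits the left subtree, then the node, then the right subtree.
At P: go left to G.
  At G: go left to B.
    At B: go left to U.
      At U: go left to E.
        E is a leaf — visit E.
      Visit U.
      At U: no right child.
    Visit B.
    At B: go right to L.
      L is a leaf — visit L.
  Visit G.
  At G: go right to V.
    At V: no left child.
    Visit V.
    At V: go right to R.
      R is a leaf — visit R.
Visit P.
At P: go right to F.
  At F: no left child.
  Visit F.
  At F: go right to A.
    At A: go left to M.
      M is a leaf — visit M.
    Visit A.
    At A: no right child.
Full in-order sequence: E, U, B, L, G, V, R, P, F, M, A.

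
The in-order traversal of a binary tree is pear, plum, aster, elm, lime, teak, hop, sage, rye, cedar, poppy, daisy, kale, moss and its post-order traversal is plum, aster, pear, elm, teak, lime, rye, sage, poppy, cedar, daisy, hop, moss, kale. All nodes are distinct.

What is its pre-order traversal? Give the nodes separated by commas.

kale, hop, lime, elm, pear, aster, plum, teak, daisy, cedar, sage, rye, poppy, moss

The last element of post-order is the root; it splits in-order into left and right subtrees.
Root kale: left subtree has 12 nodes {pear, plum, aster, elm, lime, teak, hop, sage, rye, cedar, poppy, daisy}, right has 1 {moss}.
  Root hop: left subtree has 6 nodes {pear, plum, aster, elm, lime, teak}, right has 5 {sage, rye, cedar, poppy, daisy}.
    Root lime: left subtree has 4 nodes {pear, plum, aster, elm}, right has 1 {teak}.
      Root elm: left subtree has 3 nodes {pear, plum, aster}, right has 0 { }.
        Root pear: left subtree has 0 nodes { }, right has 2 {plum, aster}.
          Root aster: left subtree has 1 node {plum}, right has 0 { }.
    Root daisy: left subtree has 4 nodes {sage, rye, cedar, poppy}, right has 0 { }.
      Root cedar: left subtree has 2 nodes {sage, rye}, right has 1 {poppy}.
        Root sage: left subtree has 0 nodes { }, right has 1 {rye}.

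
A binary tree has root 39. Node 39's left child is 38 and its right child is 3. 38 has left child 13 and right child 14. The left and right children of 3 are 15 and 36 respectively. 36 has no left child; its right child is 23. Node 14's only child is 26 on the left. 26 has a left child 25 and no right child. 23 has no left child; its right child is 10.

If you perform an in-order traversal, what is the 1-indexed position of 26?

4

In-order visits the left subtree, then the node, then the right subtree.
At 39: go left to 38.
  At 38: go left to 13.
    13 is a leaf — visit 13.
  Visit 38.
  At 38: go right to 14.
    At 14: go left to 26.
      At 26: go left to 25.
        25 is a leaf — visit 25.
      Visit 26.
      At 26: no right child.
    Visit 14.
    At 14: no right child.
Visit 39.
At 39: go right to 3.
  At 3: go left to 15.
    15 is a leaf — visit 15.
  Visit 3.
  At 3: go right to 36.
    At 36: no left child.
    Visit 36.
    At 36: go right to 23.
      At 23: no left child.
      Visit 23.
      At 23: go right to 10.
        10 is a leaf — visit 10.
Full in-order sequence: 13, 38, 25, 26, 14, 39, 15, 3, 36, 23, 10.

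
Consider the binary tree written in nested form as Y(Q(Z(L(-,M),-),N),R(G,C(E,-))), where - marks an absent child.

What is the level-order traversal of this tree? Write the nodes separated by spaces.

Y Q R Z N G C L E M

Level-order visits nodes level by level from the root, left to right within each level.
Level 0: Y
Level 1: Q, R
Level 2: Z, N, G, C
Level 3: L, E
Level 4: M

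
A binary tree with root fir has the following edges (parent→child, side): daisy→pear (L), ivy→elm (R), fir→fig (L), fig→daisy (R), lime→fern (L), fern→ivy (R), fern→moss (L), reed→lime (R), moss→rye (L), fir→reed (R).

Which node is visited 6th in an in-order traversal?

rye

In-order visits the left subtree, then the node, then the right subtree.
At fir: go left to fig.
  At fig: no left child.
  Visit fig.
  At fig: go right to daisy.
    At daisy: go left to pear.
      pear is a leaf — visit pear.
    Visit daisy.
    At daisy: no right child.
Visit fir.
At fir: go right to reed.
  At reed: no left child.
  Visit reed.
  At reed: go right to lime.
    At lime: go left to fern.
      At fern: go left to moss.
        At moss: go left to rye.
          rye is a leaf — visit rye.
        Visit moss.
        At moss: no right child.
      Visit fern.
      At fern: go right to ivy.
        At ivy: no left child.
        Visit ivy.
        At ivy: go right to elm.
          elm is a leaf — visit elm.
    Visit lime.
    At lime: no right child.
Full in-order sequence: fig, pear, daisy, fir, reed, rye, moss, fern, ivy, elm, lime.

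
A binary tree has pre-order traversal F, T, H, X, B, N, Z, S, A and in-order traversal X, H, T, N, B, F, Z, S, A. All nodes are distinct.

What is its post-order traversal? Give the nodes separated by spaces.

X H N B T A S Z F

The first element of pre-order is the root; it splits in-order into left and right subtrees.
Root F: left subtree has 5 nodes {X, H, T, N, B}, right has 3 {Z, S, A}.
  Root T: left subtree has 2 nodes {X, H}, right has 2 {N, B}.
    Root H: left subtree has 1 node {X}, right has 0 { }.
    Root B: left subtree has 1 node {N}, right has 0 { }.
  Root Z: left subtree has 0 nodes { }, right has 2 {S, A}.
    Root S: left subtree has 0 nodes { }, right has 1 {A}.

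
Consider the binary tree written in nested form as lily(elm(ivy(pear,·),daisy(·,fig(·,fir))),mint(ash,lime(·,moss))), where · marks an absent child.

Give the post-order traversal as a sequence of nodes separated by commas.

Post-order visits the left subtree, then the right subtree, then the node.
At lily: go left to elm.
  At elm: go left to ivy.
    At ivy: go left to pear.
      pear is a leaf — visit pear.
    At ivy: no right child.
    Visit ivy.
  At elm: go right to daisy.
    At daisy: no left child.
    At daisy: go right to fig.
      At fig: no left child.
      At fig: go right to fir.
        fir is a leaf — visit fir.
      Visit fig.
    Visit daisy.
  Visit elm.
At lily: go right to mint.
  At mint: go left to ash.
    ash is a leaf — visit ash.
  At mint: go right to lime.
    At lime: no left child.
    At lime: go right to moss.
      moss is a leaf — visit moss.
    Visit lime.
  Visit mint.
Visit lily.

pear, ivy, fir, fig, daisy, elm, ash, moss, lime, mint, lily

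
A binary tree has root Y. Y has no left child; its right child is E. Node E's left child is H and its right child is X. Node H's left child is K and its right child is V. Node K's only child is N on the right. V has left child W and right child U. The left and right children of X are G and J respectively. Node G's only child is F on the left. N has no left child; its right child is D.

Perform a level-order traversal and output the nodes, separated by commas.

Level-order visits nodes level by level from the root, left to right within each level.
Level 0: Y
Level 1: E
Level 2: H, X
Level 3: K, V, G, J
Level 4: N, W, U, F
Level 5: D

Y, E, H, X, K, V, G, J, N, W, U, F, D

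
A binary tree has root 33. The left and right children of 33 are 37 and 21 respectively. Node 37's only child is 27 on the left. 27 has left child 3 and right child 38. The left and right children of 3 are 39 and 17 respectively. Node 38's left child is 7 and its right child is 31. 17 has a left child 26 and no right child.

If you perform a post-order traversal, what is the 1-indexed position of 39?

1

Post-order visits the left subtree, then the right subtree, then the node.
At 33: go left to 37.
  At 37: go left to 27.
    At 27: go left to 3.
      At 3: go left to 39.
        39 is a leaf — visit 39.
      At 3: go right to 17.
        At 17: go left to 26.
          26 is a leaf — visit 26.
        At 17: no right child.
        Visit 17.
      Visit 3.
    At 27: go right to 38.
      At 38: go left to 7.
        7 is a leaf — visit 7.
      At 38: go right to 31.
        31 is a leaf — visit 31.
      Visit 38.
    Visit 27.
  At 37: no right child.
  Visit 37.
At 33: go right to 21.
  21 is a leaf — visit 21.
Visit 33.
Full post-order sequence: 39, 26, 17, 3, 7, 31, 38, 27, 37, 21, 33.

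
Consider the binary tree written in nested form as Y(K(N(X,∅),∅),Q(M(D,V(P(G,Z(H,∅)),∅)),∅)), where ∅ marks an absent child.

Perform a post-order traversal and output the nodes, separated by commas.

Post-order visits the left subtree, then the right subtree, then the node.
At Y: go left to K.
  At K: go left to N.
    At N: go left to X.
      X is a leaf — visit X.
    At N: no right child.
    Visit N.
  At K: no right child.
  Visit K.
At Y: go right to Q.
  At Q: go left to M.
    At M: go left to D.
      D is a leaf — visit D.
    At M: go right to V.
      At V: go left to P.
        At P: go left to G.
          G is a leaf — visit G.
        At P: go right to Z.
          At Z: go left to H.
            H is a leaf — visit H.
          At Z: no right child.
          Visit Z.
        Visit P.
      At V: no right child.
      Visit V.
    Visit M.
  At Q: no right child.
  Visit Q.
Visit Y.

X, N, K, D, G, H, Z, P, V, M, Q, Y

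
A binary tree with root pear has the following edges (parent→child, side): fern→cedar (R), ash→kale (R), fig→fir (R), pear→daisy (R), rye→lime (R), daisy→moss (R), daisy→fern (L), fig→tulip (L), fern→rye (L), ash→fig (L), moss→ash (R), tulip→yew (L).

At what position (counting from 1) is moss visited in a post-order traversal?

11

Post-order visits the left subtree, then the right subtree, then the node.
At pear: no left child.
At pear: go right to daisy.
  At daisy: go left to fern.
    At fern: go left to rye.
      At rye: no left child.
      At rye: go right to lime.
        lime is a leaf — visit lime.
      Visit rye.
    At fern: go right to cedar.
      cedar is a leaf — visit cedar.
    Visit fern.
  At daisy: go right to moss.
    At moss: no left child.
    At moss: go right to ash.
      At ash: go left to fig.
        At fig: go left to tulip.
          At tulip: go left to yew.
            yew is a leaf — visit yew.
          At tulip: no right child.
          Visit tulip.
        At fig: go right to fir.
          fir is a leaf — visit fir.
        Visit fig.
      At ash: go right to kale.
        kale is a leaf — visit kale.
      Visit ash.
    Visit moss.
  Visit daisy.
Visit pear.
Full post-order sequence: lime, rye, cedar, fern, yew, tulip, fir, fig, kale, ash, moss, daisy, pear.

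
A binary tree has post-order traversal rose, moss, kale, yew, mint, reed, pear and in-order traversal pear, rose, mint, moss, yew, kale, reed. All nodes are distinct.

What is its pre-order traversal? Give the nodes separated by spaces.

The last element of post-order is the root; it splits in-order into left and right subtrees.
Root pear: left subtree has 0 nodes { }, right has 6 {rose, mint, moss, yew, kale, reed}.
  Root reed: left subtree has 5 nodes {rose, mint, moss, yew, kale}, right has 0 { }.
    Root mint: left subtree has 1 node {rose}, right has 3 {moss, yew, kale}.
      Root yew: left subtree has 1 node {moss}, right has 1 {kale}.

pear reed mint rose yew moss kale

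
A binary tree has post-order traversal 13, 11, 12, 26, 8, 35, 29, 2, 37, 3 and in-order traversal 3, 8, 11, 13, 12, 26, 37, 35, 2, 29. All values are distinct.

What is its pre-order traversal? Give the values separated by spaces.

3 37 8 26 12 11 13 2 35 29

The last element of post-order is the root; it splits in-order into left and right subtrees.
Root 3: left subtree has 0 nodes { }, right has 9 {8, 11, 13, 12, 26, 37, 35, 2, 29}.
  Root 37: left subtree has 5 nodes {8, 11, 13, 12, 26}, right has 3 {35, 2, 29}.
    Root 8: left subtree has 0 nodes { }, right has 4 {11, 13, 12, 26}.
      Root 26: left subtree has 3 nodes {11, 13, 12}, right has 0 { }.
        Root 12: left subtree has 2 nodes {11, 13}, right has 0 { }.
          Root 11: left subtree has 0 nodes { }, right has 1 {13}.
    Root 2: left subtree has 1 node {35}, right has 1 {29}.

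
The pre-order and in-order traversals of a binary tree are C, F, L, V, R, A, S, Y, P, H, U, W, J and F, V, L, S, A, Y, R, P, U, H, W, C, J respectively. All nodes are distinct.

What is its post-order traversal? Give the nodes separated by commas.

The first element of pre-order is the root; it splits in-order into left and right subtrees.
Root C: left subtree has 11 nodes {F, V, L, S, A, Y, R, P, U, H, W}, right has 1 {J}.
  Root F: left subtree has 0 nodes { }, right has 10 {V, L, S, A, Y, R, P, U, H, W}.
    Root L: left subtree has 1 node {V}, right has 8 {S, A, Y, R, P, U, H, W}.
      Root R: left subtree has 3 nodes {S, A, Y}, right has 4 {P, U, H, W}.
        Root A: left subtree has 1 node {S}, right has 1 {Y}.
        Root P: left subtree has 0 nodes { }, right has 3 {U, H, W}.
          Root H: left subtree has 1 node {U}, right has 1 {W}.

V, S, Y, A, U, W, H, P, R, L, F, J, C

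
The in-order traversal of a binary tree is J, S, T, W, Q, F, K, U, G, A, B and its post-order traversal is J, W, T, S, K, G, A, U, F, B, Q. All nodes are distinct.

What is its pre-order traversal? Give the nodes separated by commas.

Q, S, J, T, W, B, F, U, K, A, G

The last element of post-order is the root; it splits in-order into left and right subtrees.
Root Q: left subtree has 4 nodes {J, S, T, W}, right has 6 {F, K, U, G, A, B}.
  Root S: left subtree has 1 node {J}, right has 2 {T, W}.
    Root T: left subtree has 0 nodes { }, right has 1 {W}.
  Root B: left subtree has 5 nodes {F, K, U, G, A}, right has 0 { }.
    Root F: left subtree has 0 nodes { }, right has 4 {K, U, G, A}.
      Root U: left subtree has 1 node {K}, right has 2 {G, A}.
        Root A: left subtree has 1 node {G}, right has 0 { }.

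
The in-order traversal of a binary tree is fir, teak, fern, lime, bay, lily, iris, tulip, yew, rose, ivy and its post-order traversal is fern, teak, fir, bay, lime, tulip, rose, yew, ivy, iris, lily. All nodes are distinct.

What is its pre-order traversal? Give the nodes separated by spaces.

The last element of post-order is the root; it splits in-order into left and right subtrees.
Root lily: left subtree has 5 nodes {fir, teak, fern, lime, bay}, right has 5 {iris, tulip, yew, rose, ivy}.
  Root lime: left subtree has 3 nodes {fir, teak, fern}, right has 1 {bay}.
    Root fir: left subtree has 0 nodes { }, right has 2 {teak, fern}.
      Root teak: left subtree has 0 nodes { }, right has 1 {fern}.
  Root iris: left subtree has 0 nodes { }, right has 4 {tulip, yew, rose, ivy}.
    Root ivy: left subtree has 3 nodes {tulip, yew, rose}, right has 0 { }.
      Root yew: left subtree has 1 node {tulip}, right has 1 {rose}.

lily lime fir teak fern bay iris ivy yew tulip rose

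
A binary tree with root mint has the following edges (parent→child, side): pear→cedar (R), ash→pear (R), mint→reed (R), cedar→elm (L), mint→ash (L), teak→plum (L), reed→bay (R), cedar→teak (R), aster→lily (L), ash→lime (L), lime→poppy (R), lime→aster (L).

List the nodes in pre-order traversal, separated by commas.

mint, ash, lime, aster, lily, poppy, pear, cedar, elm, teak, plum, reed, bay

Pre-order visits the node, then its left subtree, then its right subtree.
Visit mint.
At mint: go left to ash.
  Visit ash.
  At ash: go left to lime.
    Visit lime.
    At lime: go left to aster.
      Visit aster.
      At aster: go left to lily.
        lily is a leaf — visit lily.
      At aster: no right child.
    At lime: go right to poppy.
      poppy is a leaf — visit poppy.
  At ash: go right to pear.
    Visit pear.
    At pear: no left child.
    At pear: go right to cedar.
      Visit cedar.
      At cedar: go left to elm.
        elm is a leaf — visit elm.
      At cedar: go right to teak.
        Visit teak.
        At teak: go left to plum.
          plum is a leaf — visit plum.
        At teak: no right child.
At mint: go right to reed.
  Visit reed.
  At reed: no left child.
  At reed: go right to bay.
    bay is a leaf — visit bay.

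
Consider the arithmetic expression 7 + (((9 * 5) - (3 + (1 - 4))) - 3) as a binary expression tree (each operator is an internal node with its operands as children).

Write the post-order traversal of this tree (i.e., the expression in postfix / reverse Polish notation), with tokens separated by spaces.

Post-order on an expression tree gives postfix notation: for each operator, emit left operand, right operand, then the operator.

7 9 5 * 3 1 4 - + - 3 - +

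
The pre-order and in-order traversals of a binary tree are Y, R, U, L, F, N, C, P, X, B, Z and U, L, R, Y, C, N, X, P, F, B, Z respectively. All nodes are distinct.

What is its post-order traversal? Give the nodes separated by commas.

L, U, R, C, X, P, N, Z, B, F, Y

The first element of pre-order is the root; it splits in-order into left and right subtrees.
Root Y: left subtree has 3 nodes {U, L, R}, right has 7 {C, N, X, P, F, B, Z}.
  Root R: left subtree has 2 nodes {U, L}, right has 0 { }.
    Root U: left subtree has 0 nodes { }, right has 1 {L}.
  Root F: left subtree has 4 nodes {C, N, X, P}, right has 2 {B, Z}.
    Root N: left subtree has 1 node {C}, right has 2 {X, P}.
      Root P: left subtree has 1 node {X}, right has 0 { }.
    Root B: left subtree has 0 nodes { }, right has 1 {Z}.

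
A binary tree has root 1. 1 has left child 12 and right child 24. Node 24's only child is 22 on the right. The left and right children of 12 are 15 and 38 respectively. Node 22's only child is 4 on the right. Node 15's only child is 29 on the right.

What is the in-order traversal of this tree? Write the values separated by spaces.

In-order visits the left subtree, then the node, then the right subtree.
At 1: go left to 12.
  At 12: go left to 15.
    At 15: no left child.
    Visit 15.
    At 15: go right to 29.
      29 is a leaf — visit 29.
  Visit 12.
  At 12: go right to 38.
    38 is a leaf — visit 38.
Visit 1.
At 1: go right to 24.
  At 24: no left child.
  Visit 24.
  At 24: go right to 22.
    At 22: no left child.
    Visit 22.
    At 22: go right to 4.
      4 is a leaf — visit 4.

15 29 12 38 1 24 22 4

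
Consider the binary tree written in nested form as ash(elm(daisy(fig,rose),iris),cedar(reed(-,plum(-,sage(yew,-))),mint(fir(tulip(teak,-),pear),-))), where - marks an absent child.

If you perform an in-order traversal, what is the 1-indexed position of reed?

In-order visits the left subtree, then the node, then the right subtree.
At ash: go left to elm.
  At elm: go left to daisy.
    At daisy: go left to fig.
      fig is a leaf — visit fig.
    Visit daisy.
    At daisy: go right to rose.
      rose is a leaf — visit rose.
  Visit elm.
  At elm: go right to iris.
    iris is a leaf — visit iris.
Visit ash.
At ash: go right to cedar.
  At cedar: go left to reed.
    At reed: no left child.
    Visit reed.
    At reed: go right to plum.
      At plum: no left child.
      Visit plum.
      At plum: go right to sage.
        At sage: go left to yew.
          yew is a leaf — visit yew.
        Visit sage.
        At sage: no right child.
  Visit cedar.
  At cedar: go right to mint.
    At mint: go left to fir.
      At fir: go left to tulip.
        At tulip: go left to teak.
          teak is a leaf — visit teak.
        Visit tulip.
        At tulip: no right child.
      Visit fir.
      At fir: go right to pear.
        pear is a leaf — visit pear.
    Visit mint.
    At mint: no right child.
Full in-order sequence: fig, daisy, rose, elm, iris, ash, reed, plum, yew, sage, cedar, teak, tulip, fir, pear, mint.

7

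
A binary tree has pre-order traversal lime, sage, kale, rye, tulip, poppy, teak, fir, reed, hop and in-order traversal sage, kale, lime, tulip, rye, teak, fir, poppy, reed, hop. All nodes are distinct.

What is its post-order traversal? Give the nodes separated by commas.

The first element of pre-order is the root; it splits in-order into left and right subtrees.
Root lime: left subtree has 2 nodes {sage, kale}, right has 7 {tulip, rye, teak, fir, poppy, reed, hop}.
  Root sage: left subtree has 0 nodes { }, right has 1 {kale}.
  Root rye: left subtree has 1 node {tulip}, right has 5 {teak, fir, poppy, reed, hop}.
    Root poppy: left subtree has 2 nodes {teak, fir}, right has 2 {reed, hop}.
      Root teak: left subtree has 0 nodes { }, right has 1 {fir}.
      Root reed: left subtree has 0 nodes { }, right has 1 {hop}.

kale, sage, tulip, fir, teak, hop, reed, poppy, rye, lime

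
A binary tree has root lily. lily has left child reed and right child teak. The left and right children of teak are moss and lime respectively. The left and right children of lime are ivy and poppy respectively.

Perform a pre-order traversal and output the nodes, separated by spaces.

Pre-order visits the node, then its left subtree, then its right subtree.
Visit lily.
At lily: go left to reed.
  reed is a leaf — visit reed.
At lily: go right to teak.
  Visit teak.
  At teak: go left to moss.
    moss is a leaf — visit moss.
  At teak: go right to lime.
    Visit lime.
    At lime: go left to ivy.
      ivy is a leaf — visit ivy.
    At lime: go right to poppy.
      poppy is a leaf — visit poppy.

lily reed teak moss lime ivy poppy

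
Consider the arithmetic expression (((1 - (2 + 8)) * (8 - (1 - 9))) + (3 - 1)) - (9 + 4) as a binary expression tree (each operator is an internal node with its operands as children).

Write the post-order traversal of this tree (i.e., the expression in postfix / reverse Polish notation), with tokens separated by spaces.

Post-order on an expression tree gives postfix notation: for each operator, emit left operand, right operand, then the operator.

1 2 8 + - 8 1 9 - - * 3 1 - + 9 4 + -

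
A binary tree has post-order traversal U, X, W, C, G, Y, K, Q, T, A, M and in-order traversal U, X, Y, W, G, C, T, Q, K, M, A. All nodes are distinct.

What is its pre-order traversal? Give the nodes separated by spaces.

The last element of post-order is the root; it splits in-order into left and right subtrees.
Root M: left subtree has 9 nodes {U, X, Y, W, G, C, T, Q, K}, right has 1 {A}.
  Root T: left subtree has 6 nodes {U, X, Y, W, G, C}, right has 2 {Q, K}.
    Root Y: left subtree has 2 nodes {U, X}, right has 3 {W, G, C}.
      Root X: left subtree has 1 node {U}, right has 0 { }.
      Root G: left subtree has 1 node {W}, right has 1 {C}.
    Root Q: left subtree has 0 nodes { }, right has 1 {K}.

M T Y X U G W C Q K A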